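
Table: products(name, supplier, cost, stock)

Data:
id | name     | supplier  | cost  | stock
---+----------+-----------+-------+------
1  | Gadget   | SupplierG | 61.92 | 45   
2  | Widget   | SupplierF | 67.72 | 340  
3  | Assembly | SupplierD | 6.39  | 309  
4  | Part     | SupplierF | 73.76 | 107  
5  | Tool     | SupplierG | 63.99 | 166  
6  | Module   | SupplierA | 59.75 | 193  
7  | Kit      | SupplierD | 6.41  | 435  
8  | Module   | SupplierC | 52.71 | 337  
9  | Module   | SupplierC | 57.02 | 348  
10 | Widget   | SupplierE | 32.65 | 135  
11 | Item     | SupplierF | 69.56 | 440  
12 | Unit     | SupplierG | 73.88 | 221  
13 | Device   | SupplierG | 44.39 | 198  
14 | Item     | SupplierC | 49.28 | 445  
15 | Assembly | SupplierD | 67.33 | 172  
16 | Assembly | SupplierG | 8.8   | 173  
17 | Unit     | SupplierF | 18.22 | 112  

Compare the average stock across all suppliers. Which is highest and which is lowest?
SELECT supplier, AVG(stock)
FROM products
GROUP BY supplier
ORDER BY AVG(stock)

All groups:
  SupplierE: 135.00
  SupplierG: 160.60
  SupplierA: 193.00
  SupplierF: 249.75
  SupplierD: 305.33
  SupplierC: 376.67

Highest: SupplierC (376.67)
Lowest: SupplierE (135.00)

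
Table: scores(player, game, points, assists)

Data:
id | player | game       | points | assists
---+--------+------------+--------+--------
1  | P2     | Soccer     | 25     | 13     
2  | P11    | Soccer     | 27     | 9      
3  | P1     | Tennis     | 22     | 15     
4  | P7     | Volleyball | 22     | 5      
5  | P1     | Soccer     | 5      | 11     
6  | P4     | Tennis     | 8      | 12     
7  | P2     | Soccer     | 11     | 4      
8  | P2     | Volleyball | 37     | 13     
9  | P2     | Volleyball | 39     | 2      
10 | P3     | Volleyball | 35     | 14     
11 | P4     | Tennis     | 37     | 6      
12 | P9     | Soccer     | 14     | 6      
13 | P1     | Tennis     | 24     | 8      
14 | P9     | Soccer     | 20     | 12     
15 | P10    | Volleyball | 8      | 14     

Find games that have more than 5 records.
SELECT game, COUNT(*) as cnt
FROM scores
GROUP BY game
HAVING COUNT(*) > 5

Result:
  Soccer: 6

Note: HAVING filters groups after aggregation, WHERE filters rows before.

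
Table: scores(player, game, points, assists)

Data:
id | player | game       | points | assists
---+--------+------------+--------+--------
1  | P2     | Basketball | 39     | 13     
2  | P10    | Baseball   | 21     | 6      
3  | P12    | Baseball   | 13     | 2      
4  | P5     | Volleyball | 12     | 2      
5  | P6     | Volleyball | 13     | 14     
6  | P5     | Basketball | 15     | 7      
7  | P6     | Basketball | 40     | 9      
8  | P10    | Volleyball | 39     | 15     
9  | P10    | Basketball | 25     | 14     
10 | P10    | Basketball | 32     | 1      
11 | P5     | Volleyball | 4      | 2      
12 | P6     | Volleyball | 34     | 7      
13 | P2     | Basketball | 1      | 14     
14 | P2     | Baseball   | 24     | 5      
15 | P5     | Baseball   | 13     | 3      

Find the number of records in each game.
SELECT game, COUNT(*) as count
FROM scores
GROUP BY game

Result:
  Baseball: 4
  Basketball: 6
  Volleyball: 5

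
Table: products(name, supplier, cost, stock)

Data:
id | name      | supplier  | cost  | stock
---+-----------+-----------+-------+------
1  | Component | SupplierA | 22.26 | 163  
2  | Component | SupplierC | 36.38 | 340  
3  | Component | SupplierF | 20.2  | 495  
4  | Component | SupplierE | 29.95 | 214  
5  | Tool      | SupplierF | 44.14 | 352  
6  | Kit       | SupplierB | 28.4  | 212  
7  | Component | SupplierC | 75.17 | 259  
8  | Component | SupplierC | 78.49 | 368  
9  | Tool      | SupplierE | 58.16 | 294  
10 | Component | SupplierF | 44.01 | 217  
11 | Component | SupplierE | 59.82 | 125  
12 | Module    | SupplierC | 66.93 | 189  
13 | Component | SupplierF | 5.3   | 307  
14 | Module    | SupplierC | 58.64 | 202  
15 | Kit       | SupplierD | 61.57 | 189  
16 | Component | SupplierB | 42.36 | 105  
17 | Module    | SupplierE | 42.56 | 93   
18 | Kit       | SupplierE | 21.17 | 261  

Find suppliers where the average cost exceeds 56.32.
SELECT supplier, AVG(cost)
FROM products
GROUP BY supplier
HAVING AVG(cost) > 56.32

Result:
  SupplierC: avg=63.12
  SupplierD: avg=61.57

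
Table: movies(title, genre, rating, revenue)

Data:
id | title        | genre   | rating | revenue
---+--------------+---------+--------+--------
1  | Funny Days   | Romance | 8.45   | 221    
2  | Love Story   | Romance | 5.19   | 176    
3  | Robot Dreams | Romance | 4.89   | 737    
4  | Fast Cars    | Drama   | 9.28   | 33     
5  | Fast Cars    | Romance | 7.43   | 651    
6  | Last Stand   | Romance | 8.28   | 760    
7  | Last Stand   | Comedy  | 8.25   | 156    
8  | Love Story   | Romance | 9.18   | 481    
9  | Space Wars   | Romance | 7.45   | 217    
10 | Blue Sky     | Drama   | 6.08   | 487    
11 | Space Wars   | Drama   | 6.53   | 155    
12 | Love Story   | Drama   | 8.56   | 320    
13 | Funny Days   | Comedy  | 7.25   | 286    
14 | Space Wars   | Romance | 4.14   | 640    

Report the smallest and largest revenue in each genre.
SELECT genre, MIN(revenue), MAX(revenue)
FROM movies
GROUP BY genre

Result:
  Comedy: min=156, max=286
  Drama: min=33, max=487
  Romance: min=176, max=760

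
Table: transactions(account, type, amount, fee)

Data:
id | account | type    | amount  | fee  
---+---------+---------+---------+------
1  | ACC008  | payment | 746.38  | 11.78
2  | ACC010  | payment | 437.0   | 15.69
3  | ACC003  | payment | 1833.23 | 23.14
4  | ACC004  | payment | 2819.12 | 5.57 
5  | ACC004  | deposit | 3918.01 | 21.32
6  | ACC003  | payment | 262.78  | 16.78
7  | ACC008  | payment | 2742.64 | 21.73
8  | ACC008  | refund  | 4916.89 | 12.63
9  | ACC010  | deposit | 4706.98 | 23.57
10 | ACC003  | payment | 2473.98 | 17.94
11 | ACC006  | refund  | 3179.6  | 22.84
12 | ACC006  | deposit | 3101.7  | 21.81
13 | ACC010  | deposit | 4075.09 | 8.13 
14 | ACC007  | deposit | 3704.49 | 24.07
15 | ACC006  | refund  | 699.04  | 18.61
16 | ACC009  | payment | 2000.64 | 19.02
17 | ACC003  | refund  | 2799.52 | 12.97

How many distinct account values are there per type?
SELECT type, COUNT(DISTINCT account)
FROM transactions
GROUP BY type

Result:
  deposit: 4 distinct
  payment: 5 distinct
  refund: 3 distinct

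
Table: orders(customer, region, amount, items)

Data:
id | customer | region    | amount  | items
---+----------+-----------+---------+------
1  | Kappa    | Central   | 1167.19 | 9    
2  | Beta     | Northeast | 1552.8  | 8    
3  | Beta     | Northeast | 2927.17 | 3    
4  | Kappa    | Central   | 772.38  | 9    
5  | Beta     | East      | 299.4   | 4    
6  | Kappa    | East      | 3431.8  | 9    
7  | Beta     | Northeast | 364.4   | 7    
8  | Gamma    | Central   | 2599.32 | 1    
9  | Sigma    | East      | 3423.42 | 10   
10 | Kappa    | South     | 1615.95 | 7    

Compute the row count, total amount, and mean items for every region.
SELECT region,
       COUNT(*) as cnt,
       SUM(amount) as total_amount,
       AVG(items) as avg_items
FROM orders
GROUP BY region

Result:
  Central: 3 records, 4538.89 total amount, 6.33 avg items
  East: 3 records, 7154.62 total amount, 7.67 avg items
  Northeast: 3 records, 4844.37 total amount, 6.00 avg items
  South: 1 records, 1615.95 total amount, 7.00 avg items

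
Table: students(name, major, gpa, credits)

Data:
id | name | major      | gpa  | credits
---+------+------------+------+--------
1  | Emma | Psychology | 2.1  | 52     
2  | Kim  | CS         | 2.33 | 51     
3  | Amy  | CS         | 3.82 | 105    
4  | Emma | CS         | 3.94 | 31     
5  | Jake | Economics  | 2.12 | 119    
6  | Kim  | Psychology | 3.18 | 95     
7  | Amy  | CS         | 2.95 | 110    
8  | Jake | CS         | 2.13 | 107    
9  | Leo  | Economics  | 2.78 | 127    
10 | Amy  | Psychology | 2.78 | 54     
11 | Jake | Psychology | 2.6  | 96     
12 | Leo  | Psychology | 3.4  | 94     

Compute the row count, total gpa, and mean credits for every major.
SELECT major,
       COUNT(*) as cnt,
       SUM(gpa) as total_gpa,
       AVG(credits) as avg_credits
FROM students
GROUP BY major

Result:
  CS: 5 records, 15.17 total gpa, 80.80 avg credits
  Economics: 2 records, 4.90 total gpa, 123.00 avg credits
  Psychology: 5 records, 14.06 total gpa, 78.20 avg credits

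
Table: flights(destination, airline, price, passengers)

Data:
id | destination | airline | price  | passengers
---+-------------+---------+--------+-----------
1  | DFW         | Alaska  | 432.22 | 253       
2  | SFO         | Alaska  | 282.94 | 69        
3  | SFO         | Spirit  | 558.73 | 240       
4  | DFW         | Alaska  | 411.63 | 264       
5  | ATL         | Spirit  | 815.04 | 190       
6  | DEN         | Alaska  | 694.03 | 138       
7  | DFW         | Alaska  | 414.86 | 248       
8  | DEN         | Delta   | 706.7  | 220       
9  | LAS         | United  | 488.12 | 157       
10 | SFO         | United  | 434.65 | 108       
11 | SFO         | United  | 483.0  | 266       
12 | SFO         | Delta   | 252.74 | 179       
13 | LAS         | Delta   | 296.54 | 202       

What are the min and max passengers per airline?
SELECT airline, MIN(passengers), MAX(passengers)
FROM flights
GROUP BY airline

Result:
  Alaska: min=69, max=264
  Delta: min=179, max=220
  Spirit: min=190, max=240
  United: min=108, max=266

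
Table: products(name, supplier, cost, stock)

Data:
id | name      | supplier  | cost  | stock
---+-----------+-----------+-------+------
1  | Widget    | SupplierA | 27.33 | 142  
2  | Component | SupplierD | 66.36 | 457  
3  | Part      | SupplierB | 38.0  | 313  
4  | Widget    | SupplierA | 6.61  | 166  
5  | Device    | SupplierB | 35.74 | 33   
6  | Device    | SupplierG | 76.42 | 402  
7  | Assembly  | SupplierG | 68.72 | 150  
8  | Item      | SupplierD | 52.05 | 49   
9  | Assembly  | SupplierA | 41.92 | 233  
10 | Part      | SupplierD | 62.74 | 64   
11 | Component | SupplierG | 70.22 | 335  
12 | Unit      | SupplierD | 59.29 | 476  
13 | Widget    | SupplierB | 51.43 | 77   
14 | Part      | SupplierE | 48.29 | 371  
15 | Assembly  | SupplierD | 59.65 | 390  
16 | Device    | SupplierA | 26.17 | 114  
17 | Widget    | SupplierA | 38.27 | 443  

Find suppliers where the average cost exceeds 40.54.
SELECT supplier, AVG(cost)
FROM products
GROUP BY supplier
HAVING AVG(cost) > 40.54

Result:
  SupplierB: avg=41.72
  SupplierD: avg=60.02
  SupplierE: avg=48.29
  SupplierG: avg=71.79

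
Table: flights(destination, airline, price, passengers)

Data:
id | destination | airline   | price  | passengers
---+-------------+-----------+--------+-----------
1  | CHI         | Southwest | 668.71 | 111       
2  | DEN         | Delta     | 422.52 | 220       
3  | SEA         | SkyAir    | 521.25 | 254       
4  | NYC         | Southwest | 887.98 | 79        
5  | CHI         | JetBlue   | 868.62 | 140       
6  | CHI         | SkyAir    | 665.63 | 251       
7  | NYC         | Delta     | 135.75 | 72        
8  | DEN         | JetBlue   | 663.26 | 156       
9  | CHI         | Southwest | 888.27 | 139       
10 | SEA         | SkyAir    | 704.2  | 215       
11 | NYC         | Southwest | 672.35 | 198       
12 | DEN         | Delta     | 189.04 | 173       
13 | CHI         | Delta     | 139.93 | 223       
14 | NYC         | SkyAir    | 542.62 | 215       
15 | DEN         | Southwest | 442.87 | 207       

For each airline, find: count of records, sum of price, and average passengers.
SELECT airline,
       COUNT(*) as cnt,
       SUM(price) as total_price,
       AVG(passengers) as avg_passengers
FROM flights
GROUP BY airline

Result:
  Delta: 4 records, 887.24 total price, 172.00 avg passengers
  JetBlue: 2 records, 1531.88 total price, 148.00 avg passengers
  SkyAir: 4 records, 2433.70 total price, 233.75 avg passengers
  Southwest: 5 records, 3560.18 total price, 146.80 avg passengers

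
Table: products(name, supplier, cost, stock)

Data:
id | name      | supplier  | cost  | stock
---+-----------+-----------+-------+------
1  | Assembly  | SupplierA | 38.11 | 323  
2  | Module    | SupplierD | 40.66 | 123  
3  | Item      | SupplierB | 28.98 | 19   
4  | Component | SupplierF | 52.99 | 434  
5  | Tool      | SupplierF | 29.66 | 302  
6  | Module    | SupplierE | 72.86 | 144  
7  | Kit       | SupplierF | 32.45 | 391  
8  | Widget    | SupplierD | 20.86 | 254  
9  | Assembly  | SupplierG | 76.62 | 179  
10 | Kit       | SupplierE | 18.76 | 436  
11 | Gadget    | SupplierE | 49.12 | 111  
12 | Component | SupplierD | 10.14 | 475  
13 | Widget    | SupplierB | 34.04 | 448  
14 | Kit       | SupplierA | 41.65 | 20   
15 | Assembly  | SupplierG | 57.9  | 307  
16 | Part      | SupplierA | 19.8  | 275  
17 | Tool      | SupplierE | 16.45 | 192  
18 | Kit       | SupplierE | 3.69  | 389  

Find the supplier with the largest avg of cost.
SELECT supplier, AVG(cost) as val
FROM products
GROUP BY supplier
ORDER BY val DESC
LIMIT 1

Result: SupplierG with avg(cost) = 67.26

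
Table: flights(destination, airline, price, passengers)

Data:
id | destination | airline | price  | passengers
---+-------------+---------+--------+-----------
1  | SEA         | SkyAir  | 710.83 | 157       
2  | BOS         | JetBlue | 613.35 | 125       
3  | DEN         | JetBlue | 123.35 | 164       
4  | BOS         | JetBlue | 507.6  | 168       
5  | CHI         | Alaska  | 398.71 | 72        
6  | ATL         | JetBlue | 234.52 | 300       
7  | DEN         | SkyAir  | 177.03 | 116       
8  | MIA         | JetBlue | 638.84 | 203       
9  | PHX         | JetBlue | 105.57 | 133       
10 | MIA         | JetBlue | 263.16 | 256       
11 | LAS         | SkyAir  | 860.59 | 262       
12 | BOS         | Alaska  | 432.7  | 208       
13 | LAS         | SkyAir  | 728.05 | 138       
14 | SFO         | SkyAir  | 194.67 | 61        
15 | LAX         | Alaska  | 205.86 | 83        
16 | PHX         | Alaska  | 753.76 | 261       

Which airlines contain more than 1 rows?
SELECT airline, COUNT(*) as cnt
FROM flights
GROUP BY airline
HAVING COUNT(*) > 1

Result:
  Alaska: 4
  JetBlue: 7
  SkyAir: 5

Note: HAVING filters groups after aggregation, WHERE filters rows before.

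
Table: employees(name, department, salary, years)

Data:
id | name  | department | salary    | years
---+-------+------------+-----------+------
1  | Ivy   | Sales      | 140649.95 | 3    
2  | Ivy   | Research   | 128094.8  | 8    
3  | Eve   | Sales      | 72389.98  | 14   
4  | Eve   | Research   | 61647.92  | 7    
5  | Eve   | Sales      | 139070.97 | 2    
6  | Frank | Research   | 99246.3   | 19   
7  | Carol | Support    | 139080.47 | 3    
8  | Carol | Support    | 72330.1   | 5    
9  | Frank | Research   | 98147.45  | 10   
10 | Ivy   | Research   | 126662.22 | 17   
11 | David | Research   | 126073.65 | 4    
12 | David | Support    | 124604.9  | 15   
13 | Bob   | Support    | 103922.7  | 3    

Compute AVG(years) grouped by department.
SELECT department, AVG(years) as result
FROM employees
GROUP BY department

Result:
  Research: 10.83
  Sales: 6.33
  Support: 6.50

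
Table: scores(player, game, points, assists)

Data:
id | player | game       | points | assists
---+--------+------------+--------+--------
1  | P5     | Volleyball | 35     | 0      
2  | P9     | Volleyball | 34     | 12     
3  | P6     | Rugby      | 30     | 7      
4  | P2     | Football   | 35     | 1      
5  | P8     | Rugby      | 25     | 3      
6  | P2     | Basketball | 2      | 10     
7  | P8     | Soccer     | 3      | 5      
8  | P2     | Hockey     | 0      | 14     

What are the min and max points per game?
SELECT game, MIN(points), MAX(points)
FROM scores
GROUP BY game

Result:
  Basketball: min=2, max=2
  Football: min=35, max=35
  Hockey: min=0, max=0
  Rugby: min=25, max=30
  Soccer: min=3, max=3
  Volleyball: min=34, max=35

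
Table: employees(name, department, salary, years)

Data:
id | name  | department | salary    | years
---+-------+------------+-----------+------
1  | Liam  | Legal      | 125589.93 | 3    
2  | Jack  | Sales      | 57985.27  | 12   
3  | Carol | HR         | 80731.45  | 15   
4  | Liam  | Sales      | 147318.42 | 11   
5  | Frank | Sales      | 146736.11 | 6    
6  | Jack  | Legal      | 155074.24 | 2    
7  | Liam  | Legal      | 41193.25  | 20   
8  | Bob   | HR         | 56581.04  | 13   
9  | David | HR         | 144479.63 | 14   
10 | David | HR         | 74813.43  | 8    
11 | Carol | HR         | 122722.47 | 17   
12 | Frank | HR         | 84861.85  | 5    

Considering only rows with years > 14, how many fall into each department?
SELECT department, COUNT(*)
FROM employees
WHERE years > 14
GROUP BY department

Note: WHERE filters rows before grouping.

Result:
  HR: 2
  Legal: 1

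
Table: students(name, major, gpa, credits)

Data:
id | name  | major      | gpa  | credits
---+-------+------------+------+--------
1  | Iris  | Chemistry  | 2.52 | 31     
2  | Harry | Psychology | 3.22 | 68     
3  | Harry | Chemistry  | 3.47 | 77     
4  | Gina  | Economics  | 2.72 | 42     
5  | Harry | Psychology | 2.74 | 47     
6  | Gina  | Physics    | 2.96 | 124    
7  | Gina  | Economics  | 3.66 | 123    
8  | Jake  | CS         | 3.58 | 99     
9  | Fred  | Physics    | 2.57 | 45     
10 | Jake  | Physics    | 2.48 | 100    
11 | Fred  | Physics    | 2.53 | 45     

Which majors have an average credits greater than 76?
SELECT major, AVG(credits)
FROM students
GROUP BY major
HAVING AVG(credits) > 76

Result:
  CS: avg=99.00
  Economics: avg=82.50
  Physics: avg=78.50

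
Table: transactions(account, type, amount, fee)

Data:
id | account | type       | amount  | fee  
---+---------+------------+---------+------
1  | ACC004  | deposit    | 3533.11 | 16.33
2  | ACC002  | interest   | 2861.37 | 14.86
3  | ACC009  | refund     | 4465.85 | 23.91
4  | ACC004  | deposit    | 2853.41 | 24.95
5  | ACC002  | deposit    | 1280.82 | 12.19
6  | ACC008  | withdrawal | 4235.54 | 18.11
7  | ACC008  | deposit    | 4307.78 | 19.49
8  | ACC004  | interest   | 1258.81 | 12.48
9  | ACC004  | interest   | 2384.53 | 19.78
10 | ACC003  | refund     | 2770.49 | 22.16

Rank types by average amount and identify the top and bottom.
SELECT type, AVG(amount)
FROM transactions
GROUP BY type
ORDER BY AVG(amount)

All groups:
  interest: 2168.24
  deposit: 2993.78
  refund: 3618.17
  withdrawal: 4235.54

Highest: withdrawal (4235.54)
Lowest: interest (2168.24)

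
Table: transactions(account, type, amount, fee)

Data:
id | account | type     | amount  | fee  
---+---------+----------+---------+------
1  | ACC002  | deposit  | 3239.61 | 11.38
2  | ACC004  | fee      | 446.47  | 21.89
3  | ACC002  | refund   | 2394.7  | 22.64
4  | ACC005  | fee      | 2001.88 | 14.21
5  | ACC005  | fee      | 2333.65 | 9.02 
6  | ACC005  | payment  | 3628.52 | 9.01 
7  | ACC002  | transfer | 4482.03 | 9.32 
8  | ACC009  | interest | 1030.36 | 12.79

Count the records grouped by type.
SELECT type, COUNT(*) as count
FROM transactions
GROUP BY type

Result:
  deposit: 1
  fee: 3
  interest: 1
  payment: 1
  refund: 1
  transfer: 1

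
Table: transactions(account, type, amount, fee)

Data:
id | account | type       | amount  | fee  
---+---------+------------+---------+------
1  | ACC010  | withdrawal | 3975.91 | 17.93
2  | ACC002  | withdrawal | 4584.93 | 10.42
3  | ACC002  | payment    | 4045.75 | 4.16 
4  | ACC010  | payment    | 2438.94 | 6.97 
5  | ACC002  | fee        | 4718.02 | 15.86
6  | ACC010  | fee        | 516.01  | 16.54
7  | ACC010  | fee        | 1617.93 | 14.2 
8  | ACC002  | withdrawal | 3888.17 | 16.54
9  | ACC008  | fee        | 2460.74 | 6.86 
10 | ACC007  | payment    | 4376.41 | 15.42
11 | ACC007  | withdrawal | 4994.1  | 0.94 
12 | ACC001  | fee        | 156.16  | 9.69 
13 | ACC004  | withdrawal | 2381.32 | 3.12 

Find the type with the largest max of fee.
SELECT type, MAX(fee) as val
FROM transactions
GROUP BY type
ORDER BY val DESC
LIMIT 1

Result: withdrawal with max(fee) = 17.93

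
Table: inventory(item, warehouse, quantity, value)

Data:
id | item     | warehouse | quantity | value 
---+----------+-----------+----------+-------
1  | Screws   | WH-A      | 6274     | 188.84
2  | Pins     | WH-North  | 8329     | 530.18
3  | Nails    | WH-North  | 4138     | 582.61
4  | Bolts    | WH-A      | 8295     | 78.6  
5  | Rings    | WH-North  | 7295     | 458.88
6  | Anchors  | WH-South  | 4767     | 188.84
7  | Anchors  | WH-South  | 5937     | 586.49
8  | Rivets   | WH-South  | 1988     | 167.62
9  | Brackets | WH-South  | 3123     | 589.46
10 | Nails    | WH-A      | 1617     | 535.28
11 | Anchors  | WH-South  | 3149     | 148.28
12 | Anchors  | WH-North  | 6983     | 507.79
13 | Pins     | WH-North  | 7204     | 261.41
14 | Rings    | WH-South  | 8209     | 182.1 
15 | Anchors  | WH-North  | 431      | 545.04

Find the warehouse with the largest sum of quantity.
SELECT warehouse, SUM(quantity) as val
FROM inventory
GROUP BY warehouse
ORDER BY val DESC
LIMIT 1

Result: WH-North with sum(quantity) = 34380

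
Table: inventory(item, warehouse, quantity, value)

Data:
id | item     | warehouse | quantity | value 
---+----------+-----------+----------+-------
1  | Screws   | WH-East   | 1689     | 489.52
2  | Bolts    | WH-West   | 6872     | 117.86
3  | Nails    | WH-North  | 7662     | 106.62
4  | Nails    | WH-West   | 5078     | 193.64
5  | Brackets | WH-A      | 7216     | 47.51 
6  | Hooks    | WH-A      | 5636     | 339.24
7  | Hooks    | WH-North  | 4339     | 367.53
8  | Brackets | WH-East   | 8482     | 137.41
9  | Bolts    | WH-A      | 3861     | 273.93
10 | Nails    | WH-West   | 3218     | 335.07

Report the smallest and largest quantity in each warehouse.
SELECT warehouse, MIN(quantity), MAX(quantity)
FROM inventory
GROUP BY warehouse

Result:
  WH-A: min=3861, max=7216
  WH-East: min=1689, max=8482
  WH-North: min=4339, max=7662
  WH-West: min=3218, max=6872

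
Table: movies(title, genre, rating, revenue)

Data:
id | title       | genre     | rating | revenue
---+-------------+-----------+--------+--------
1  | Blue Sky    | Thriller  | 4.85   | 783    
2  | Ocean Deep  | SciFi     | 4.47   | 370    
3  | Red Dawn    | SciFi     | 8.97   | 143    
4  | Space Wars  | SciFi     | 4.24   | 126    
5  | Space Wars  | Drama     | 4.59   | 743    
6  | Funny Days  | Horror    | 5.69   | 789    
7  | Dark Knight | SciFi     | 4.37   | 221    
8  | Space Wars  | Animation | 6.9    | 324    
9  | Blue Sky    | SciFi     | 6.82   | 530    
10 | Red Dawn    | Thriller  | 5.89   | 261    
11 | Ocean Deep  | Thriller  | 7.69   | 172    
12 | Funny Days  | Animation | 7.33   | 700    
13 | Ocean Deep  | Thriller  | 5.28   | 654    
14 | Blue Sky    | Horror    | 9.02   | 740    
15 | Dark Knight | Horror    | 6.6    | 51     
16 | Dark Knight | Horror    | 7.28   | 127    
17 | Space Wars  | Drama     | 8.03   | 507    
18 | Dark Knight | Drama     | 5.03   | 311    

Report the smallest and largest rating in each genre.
SELECT genre, MIN(rating), MAX(rating)
FROM movies
GROUP BY genre

Result:
  Animation: min=6.90, max=7.33
  Drama: min=4.59, max=8.03
  Horror: min=5.69, max=9.02
  SciFi: min=4.24, max=8.97
  Thriller: min=4.85, max=7.69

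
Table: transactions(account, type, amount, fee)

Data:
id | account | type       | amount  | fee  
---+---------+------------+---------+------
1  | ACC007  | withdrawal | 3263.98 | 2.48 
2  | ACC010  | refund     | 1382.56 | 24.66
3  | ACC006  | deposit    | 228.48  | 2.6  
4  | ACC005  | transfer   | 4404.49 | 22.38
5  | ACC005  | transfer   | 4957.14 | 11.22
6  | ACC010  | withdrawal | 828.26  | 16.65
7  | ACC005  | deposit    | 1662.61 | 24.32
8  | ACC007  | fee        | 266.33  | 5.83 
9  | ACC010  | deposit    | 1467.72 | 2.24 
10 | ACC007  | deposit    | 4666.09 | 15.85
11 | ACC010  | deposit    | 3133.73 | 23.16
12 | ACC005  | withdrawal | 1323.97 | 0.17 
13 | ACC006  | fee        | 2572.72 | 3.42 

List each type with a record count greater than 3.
SELECT type, COUNT(*) as cnt
FROM transactions
GROUP BY type
HAVING COUNT(*) > 3

Result:
  deposit: 5

Note: HAVING filters groups after aggregation, WHERE filters rows before.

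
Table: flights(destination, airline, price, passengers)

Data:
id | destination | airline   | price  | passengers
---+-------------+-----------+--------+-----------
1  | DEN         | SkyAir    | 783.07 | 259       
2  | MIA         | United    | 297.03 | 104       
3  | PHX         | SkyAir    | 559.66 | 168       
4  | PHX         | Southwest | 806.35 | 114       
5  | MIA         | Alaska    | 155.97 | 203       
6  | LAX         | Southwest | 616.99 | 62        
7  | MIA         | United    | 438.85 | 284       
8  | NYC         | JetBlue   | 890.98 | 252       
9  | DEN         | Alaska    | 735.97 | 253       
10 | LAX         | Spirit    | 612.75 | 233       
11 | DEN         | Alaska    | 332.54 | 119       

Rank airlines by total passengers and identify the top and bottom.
SELECT airline, SUM(passengers)
FROM flights
GROUP BY airline
ORDER BY SUM(passengers)

All groups:
  Southwest: 176
  Spirit: 233
  JetBlue: 252
  United: 388
  SkyAir: 427
  Alaska: 575

Highest: Alaska (575)
Lowest: Southwest (176)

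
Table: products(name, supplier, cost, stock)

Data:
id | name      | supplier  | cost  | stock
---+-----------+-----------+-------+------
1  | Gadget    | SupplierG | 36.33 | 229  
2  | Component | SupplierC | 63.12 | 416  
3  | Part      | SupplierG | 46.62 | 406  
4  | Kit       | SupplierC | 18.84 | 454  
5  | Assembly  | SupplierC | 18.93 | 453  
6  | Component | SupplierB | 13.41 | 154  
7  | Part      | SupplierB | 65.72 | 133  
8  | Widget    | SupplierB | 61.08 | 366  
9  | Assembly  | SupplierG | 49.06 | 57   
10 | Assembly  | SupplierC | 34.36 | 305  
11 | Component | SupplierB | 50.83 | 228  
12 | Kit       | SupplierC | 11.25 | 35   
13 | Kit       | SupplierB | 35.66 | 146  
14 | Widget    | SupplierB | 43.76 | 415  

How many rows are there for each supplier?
SELECT supplier, COUNT(*) as count
FROM products
GROUP BY supplier

Result:
  SupplierB: 6
  SupplierC: 5
  SupplierG: 3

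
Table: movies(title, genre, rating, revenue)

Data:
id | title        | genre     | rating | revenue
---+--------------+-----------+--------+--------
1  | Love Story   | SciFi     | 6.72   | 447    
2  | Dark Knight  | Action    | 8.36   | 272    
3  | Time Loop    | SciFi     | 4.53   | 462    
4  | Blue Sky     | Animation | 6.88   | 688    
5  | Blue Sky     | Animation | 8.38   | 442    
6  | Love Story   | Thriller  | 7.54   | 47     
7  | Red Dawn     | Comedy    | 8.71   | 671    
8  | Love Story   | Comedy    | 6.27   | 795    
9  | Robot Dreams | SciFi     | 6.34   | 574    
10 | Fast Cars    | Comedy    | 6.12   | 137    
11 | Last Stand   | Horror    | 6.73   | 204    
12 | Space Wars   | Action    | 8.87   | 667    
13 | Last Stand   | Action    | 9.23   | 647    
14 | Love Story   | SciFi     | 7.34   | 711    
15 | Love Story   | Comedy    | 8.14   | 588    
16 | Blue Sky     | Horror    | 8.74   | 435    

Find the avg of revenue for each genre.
SELECT genre, AVG(revenue) as result
FROM movies
GROUP BY genre

Result:
  Action: 528.67
  Animation: 565.00
  Comedy: 547.75
  Horror: 319.50
  SciFi: 548.50
  Thriller: 47.00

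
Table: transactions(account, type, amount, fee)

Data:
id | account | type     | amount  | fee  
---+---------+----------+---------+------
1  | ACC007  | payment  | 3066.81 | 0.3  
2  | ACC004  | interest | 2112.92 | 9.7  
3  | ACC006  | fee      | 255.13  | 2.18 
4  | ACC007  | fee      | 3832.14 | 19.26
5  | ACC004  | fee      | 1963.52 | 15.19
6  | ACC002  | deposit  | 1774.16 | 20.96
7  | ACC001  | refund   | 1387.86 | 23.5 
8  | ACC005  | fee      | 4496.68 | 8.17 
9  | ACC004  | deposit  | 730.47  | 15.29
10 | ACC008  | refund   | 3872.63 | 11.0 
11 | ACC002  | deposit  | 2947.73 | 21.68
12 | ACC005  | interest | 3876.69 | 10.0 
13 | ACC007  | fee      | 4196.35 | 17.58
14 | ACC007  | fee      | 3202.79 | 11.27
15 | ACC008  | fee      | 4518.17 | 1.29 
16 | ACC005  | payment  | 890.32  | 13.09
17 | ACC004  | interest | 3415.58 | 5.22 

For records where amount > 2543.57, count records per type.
SELECT type, COUNT(*)
FROM transactions
WHERE amount > 2543.57
GROUP BY type

Note: WHERE filters rows before grouping.

Result:
  deposit: 1
  fee: 5
  interest: 2
  payment: 1
  refund: 1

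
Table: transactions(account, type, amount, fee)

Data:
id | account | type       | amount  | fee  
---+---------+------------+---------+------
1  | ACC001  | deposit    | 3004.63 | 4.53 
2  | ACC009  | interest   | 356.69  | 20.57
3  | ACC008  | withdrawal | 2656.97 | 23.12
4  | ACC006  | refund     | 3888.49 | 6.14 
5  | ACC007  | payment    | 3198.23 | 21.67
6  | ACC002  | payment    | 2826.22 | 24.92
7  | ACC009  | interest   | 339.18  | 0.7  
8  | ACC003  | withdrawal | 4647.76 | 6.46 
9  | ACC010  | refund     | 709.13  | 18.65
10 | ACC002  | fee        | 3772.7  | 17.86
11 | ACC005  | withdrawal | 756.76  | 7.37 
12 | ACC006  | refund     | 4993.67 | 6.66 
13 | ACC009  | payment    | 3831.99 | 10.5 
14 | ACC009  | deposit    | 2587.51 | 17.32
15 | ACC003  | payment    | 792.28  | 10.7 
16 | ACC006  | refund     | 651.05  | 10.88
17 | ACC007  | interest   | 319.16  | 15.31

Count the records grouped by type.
SELECT type, COUNT(*) as count
FROM transactions
GROUP BY type

Result:
  deposit: 2
  fee: 1
  interest: 3
  payment: 4
  refund: 4
  withdrawal: 3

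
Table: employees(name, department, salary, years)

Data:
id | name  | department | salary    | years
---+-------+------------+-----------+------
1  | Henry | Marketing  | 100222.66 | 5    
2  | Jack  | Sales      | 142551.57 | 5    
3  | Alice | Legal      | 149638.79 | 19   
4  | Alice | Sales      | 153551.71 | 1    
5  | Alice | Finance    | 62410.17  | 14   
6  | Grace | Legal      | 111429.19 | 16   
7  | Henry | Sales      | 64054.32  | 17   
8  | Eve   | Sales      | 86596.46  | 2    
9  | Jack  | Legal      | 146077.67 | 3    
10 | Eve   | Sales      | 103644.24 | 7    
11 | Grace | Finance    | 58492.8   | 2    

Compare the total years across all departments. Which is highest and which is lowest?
SELECT department, SUM(years)
FROM employees
GROUP BY department
ORDER BY SUM(years)

All groups:
  Marketing: 5
  Finance: 16
  Sales: 32
  Legal: 38

Highest: Legal (38)
Lowest: Marketing (5)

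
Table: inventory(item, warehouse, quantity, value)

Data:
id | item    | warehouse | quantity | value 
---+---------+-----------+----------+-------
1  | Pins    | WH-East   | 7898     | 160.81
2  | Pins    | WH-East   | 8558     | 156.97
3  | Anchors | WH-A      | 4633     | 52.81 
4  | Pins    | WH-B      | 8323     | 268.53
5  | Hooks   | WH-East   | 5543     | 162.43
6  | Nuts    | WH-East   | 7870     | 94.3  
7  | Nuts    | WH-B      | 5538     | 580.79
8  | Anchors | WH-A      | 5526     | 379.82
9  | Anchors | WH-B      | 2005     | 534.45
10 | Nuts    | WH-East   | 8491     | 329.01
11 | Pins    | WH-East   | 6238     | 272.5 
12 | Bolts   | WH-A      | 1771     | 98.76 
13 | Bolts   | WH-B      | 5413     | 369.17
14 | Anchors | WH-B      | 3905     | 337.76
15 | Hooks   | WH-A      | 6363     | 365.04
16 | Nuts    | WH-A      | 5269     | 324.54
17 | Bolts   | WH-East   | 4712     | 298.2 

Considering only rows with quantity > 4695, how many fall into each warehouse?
SELECT warehouse, COUNT(*)
FROM inventory
WHERE quantity > 4695
GROUP BY warehouse

Note: WHERE filters rows before grouping.

Result:
  WH-A: 3
  WH-B: 3
  WH-East: 7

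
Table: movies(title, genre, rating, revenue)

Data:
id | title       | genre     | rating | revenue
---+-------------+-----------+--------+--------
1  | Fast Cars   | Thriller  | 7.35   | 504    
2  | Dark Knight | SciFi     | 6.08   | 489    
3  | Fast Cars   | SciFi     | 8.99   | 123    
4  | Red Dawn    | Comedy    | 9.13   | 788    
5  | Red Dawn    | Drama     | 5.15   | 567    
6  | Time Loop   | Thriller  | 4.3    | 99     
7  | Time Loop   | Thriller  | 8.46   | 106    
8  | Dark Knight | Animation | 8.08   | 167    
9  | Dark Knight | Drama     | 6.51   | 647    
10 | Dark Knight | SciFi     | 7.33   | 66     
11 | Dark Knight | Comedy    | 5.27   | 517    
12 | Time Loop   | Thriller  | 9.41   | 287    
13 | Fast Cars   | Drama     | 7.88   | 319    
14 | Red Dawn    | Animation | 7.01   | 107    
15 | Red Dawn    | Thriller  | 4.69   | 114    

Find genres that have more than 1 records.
SELECT genre, COUNT(*) as cnt
FROM movies
GROUP BY genre
HAVING COUNT(*) > 1

Result:
  Animation: 2
  Comedy: 2
  Drama: 3
  SciFi: 3
  Thriller: 5

Note: HAVING filters groups after aggregation, WHERE filters rows before.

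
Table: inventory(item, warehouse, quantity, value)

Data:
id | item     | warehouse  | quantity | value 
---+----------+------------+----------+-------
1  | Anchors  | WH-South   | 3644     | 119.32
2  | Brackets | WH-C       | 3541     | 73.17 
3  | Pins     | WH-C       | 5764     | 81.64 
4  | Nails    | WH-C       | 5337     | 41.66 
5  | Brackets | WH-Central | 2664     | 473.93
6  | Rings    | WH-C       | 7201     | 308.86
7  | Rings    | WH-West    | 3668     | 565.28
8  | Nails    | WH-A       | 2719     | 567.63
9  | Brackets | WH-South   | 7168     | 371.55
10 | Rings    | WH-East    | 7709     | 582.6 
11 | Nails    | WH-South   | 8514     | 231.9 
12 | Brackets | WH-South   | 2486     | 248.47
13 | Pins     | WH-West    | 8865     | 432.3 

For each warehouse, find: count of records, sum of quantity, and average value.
SELECT warehouse,
       COUNT(*) as cnt,
       SUM(quantity) as total_quantity,
       AVG(value) as avg_value
FROM inventory
GROUP BY warehouse

Result:
  WH-A: 1 records, 2719 total quantity, 567.63 avg value
  WH-C: 4 records, 21843 total quantity, 126.33 avg value
  WH-Central: 1 records, 2664 total quantity, 473.93 avg value
  WH-East: 1 records, 7709 total quantity, 582.60 avg value
  WH-South: 4 records, 21812 total quantity, 242.81 avg value
  WH-West: 2 records, 12533 total quantity, 498.79 avg value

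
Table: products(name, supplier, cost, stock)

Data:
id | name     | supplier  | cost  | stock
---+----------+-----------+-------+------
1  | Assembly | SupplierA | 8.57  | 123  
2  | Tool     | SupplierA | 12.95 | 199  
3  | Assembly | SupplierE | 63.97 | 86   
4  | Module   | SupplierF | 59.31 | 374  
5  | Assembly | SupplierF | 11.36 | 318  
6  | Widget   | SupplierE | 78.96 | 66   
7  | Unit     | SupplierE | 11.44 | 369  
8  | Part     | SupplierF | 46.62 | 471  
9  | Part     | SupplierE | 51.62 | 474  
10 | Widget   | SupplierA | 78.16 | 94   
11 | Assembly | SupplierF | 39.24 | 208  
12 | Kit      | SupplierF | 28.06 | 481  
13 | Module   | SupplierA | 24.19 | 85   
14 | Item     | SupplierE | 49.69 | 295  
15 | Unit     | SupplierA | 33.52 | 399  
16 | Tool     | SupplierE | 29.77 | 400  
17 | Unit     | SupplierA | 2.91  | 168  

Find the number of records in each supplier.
SELECT supplier, COUNT(*) as count
FROM products
GROUP BY supplier

Result:
  SupplierA: 6
  SupplierE: 6
  SupplierF: 5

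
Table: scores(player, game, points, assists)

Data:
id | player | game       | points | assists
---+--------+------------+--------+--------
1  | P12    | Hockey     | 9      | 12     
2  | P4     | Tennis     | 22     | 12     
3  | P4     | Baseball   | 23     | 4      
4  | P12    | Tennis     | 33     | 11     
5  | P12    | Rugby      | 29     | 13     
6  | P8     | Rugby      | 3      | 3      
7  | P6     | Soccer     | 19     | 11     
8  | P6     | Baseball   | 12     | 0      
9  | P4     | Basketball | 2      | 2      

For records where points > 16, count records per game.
SELECT game, COUNT(*)
FROM scores
WHERE points > 16
GROUP BY game

Note: WHERE filters rows before grouping.

Result:
  Baseball: 1
  Rugby: 1
  Soccer: 1
  Tennis: 2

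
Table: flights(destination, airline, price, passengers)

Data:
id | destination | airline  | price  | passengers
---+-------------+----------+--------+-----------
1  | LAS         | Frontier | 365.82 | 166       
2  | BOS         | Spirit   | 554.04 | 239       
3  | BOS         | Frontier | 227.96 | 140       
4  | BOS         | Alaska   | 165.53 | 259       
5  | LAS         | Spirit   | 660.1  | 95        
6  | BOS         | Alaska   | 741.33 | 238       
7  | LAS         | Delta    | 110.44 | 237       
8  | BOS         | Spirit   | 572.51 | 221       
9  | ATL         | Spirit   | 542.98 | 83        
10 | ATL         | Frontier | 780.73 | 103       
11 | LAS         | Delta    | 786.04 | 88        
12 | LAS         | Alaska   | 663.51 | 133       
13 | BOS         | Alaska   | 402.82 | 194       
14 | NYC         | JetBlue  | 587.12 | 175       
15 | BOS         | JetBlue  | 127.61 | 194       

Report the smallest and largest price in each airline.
SELECT airline, MIN(price), MAX(price)
FROM flights
GROUP BY airline

Result:
  Alaska: min=165.53, max=741.33
  Delta: min=110.44, max=786.04
  Frontier: min=227.96, max=780.73
  JetBlue: min=127.61, max=587.12
  Spirit: min=542.98, max=660.10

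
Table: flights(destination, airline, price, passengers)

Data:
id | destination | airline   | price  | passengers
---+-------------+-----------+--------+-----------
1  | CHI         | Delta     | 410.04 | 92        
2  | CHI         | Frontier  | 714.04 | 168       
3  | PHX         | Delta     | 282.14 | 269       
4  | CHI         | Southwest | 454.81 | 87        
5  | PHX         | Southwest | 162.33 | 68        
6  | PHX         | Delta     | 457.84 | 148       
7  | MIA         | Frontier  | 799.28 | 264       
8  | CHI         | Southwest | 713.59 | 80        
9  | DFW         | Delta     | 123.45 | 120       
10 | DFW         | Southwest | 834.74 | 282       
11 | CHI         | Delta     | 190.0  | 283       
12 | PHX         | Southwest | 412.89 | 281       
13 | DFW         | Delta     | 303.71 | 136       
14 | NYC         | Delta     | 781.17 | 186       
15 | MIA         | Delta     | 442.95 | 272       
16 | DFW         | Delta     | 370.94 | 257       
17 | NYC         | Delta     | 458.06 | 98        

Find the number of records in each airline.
SELECT airline, COUNT(*) as count
FROM flights
GROUP BY airline

Result:
  Delta: 10
  Frontier: 2
  Southwest: 5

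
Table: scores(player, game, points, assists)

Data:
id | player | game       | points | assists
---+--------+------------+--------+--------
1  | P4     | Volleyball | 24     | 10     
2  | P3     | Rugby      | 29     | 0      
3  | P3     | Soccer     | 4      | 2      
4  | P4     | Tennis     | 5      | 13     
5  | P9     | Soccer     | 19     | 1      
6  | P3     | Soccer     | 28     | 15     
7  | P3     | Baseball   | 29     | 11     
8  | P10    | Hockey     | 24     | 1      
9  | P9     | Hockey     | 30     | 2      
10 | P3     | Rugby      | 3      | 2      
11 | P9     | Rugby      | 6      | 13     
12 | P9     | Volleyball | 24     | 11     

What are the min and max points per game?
SELECT game, MIN(points), MAX(points)
FROM scores
GROUP BY game

Result:
  Baseball: min=29, max=29
  Hockey: min=24, max=30
  Rugby: min=3, max=29
  Soccer: min=4, max=28
  Tennis: min=5, max=5
  Volleyball: min=24, max=24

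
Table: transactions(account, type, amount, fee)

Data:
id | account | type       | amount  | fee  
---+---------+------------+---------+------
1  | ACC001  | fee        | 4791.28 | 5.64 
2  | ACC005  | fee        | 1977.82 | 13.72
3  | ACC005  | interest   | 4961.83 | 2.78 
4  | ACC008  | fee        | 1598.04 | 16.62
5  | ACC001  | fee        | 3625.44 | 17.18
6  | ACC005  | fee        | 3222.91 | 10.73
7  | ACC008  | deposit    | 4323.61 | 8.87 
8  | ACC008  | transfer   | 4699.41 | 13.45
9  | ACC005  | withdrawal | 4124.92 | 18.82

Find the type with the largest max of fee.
SELECT type, MAX(fee) as val
FROM transactions
GROUP BY type
ORDER BY val DESC
LIMIT 1

Result: withdrawal with max(fee) = 18.82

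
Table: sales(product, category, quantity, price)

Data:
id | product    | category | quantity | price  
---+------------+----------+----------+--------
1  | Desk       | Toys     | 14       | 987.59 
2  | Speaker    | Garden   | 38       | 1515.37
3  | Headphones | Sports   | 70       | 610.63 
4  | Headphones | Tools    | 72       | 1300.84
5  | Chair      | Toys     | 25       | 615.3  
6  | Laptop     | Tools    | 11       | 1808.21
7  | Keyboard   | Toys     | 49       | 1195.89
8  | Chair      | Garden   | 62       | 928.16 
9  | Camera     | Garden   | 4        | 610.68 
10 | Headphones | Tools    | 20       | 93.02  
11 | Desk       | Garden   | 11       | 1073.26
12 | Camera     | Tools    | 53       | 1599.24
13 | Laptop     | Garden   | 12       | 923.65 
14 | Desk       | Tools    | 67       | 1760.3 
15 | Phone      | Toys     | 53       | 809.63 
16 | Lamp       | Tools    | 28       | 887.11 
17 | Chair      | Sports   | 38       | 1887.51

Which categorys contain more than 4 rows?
SELECT category, COUNT(*) as cnt
FROM sales
GROUP BY category
HAVING COUNT(*) > 4

Result:
  Garden: 5
  Tools: 6

Note: HAVING filters groups after aggregation, WHERE filters rows before.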